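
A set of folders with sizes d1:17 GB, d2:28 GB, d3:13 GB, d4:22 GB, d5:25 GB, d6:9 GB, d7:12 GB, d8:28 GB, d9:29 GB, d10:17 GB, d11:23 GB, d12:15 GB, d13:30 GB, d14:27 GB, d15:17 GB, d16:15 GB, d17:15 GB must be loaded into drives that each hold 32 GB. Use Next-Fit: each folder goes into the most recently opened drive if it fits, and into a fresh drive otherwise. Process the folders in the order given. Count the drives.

drive 1: place d1 (17 GB), 15 GB left
drive 2: place d2 (28 GB), 4 GB left
drive 3: place d3 (13 GB), 19 GB left
drive 4: place d4 (22 GB), 10 GB left
drive 5: place d5 (25 GB), 7 GB left
drive 6: place d6 (9 GB), 23 GB left
drive 6: place d7 (12 GB), 11 GB left
drive 7: place d8 (28 GB), 4 GB left
drive 8: place d9 (29 GB), 3 GB left
drive 9: place d10 (17 GB), 15 GB left
drive 10: place d11 (23 GB), 9 GB left
drive 11: place d12 (15 GB), 17 GB left
drive 12: place d13 (30 GB), 2 GB left
drive 13: place d14 (27 GB), 5 GB left
drive 14: place d15 (17 GB), 15 GB left
drive 14: place d16 (15 GB), 0 GB left
drive 15: place d17 (15 GB), 17 GB left
Final drives: [17] [28] [13] [22] [25] [9,12] [28] [29] [17] [23] [15] [30] [27] [17,15] [15].

15 drives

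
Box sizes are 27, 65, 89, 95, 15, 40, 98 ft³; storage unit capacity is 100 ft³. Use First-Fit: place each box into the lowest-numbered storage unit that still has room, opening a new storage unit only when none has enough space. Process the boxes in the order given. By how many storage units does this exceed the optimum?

First-Fit: [27,65] [89] [95] [15,40] [98] → 5 storage units.
Total size 429 ft³; any packing needs at least ⌈429/100⌉ = 5 storage units.
So 5 is already optimal.

0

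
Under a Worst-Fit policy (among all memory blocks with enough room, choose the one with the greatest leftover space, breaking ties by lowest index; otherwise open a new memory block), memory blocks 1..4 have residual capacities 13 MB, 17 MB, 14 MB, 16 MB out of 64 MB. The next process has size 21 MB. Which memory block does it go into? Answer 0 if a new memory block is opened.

0

No memory block has ≥ 21 MB free, so a new memory block is opened.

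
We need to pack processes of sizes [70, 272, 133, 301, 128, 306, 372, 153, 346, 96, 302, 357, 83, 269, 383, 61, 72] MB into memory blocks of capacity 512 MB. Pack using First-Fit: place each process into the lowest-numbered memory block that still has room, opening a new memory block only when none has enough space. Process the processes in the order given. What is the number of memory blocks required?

memory block 1: place 70 MB, 442 MB left
memory block 1: place 272 MB, 170 MB left
memory block 1: place 133 MB, 37 MB left
memory block 2: place 301 MB, 211 MB left
memory block 2: place 128 MB, 83 MB left
memory block 3: place 306 MB, 206 MB left
memory block 4: place 372 MB, 140 MB left
memory block 3: place 153 MB, 53 MB left
memory block 5: place 346 MB, 166 MB left
memory block 4: place 96 MB, 44 MB left
memory block 6: place 302 MB, 210 MB left
memory block 7: place 357 MB, 155 MB left
memory block 2: place 83 MB, 0 MB left
memory block 8: place 269 MB, 243 MB left
memory block 9: place 383 MB, 129 MB left
memory block 5: place 61 MB, 105 MB left
memory block 5: place 72 MB, 33 MB left
Final memory blocks: [70,272,133] [301,128,83] [306,153] [372,96] [346,61,72] [302] [357] [269] [383].

9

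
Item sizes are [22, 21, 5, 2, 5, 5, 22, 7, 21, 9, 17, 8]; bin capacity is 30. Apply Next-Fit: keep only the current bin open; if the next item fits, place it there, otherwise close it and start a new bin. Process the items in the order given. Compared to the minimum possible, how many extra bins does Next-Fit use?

1

Next-Fit: [22] [21,5,2] [5,5] [22,7] [21,9] [17,8] → 6 bins.
Total size 144; any packing needs at least ⌈144/30⌉ = 5 bins.
An optimal packing achieves that bound: [22,8] [22,7] [21,9] [21,5,2] [17,5,5] → 5 bins.
Excess: 6 − 5 = 1.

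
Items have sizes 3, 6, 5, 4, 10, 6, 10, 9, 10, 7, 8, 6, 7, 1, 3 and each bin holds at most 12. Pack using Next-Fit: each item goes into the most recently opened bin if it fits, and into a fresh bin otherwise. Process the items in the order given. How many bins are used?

11 bins

bin 1: place 3, 9 left
bin 1: place 6, 3 left
bin 2: place 5, 7 left
bin 2: place 4, 3 left
bin 3: place 10, 2 left
bin 4: place 6, 6 left
bin 5: place 10, 2 left
bin 6: place 9, 3 left
bin 7: place 10, 2 left
bin 8: place 7, 5 left
bin 9: place 8, 4 left
bin 10: place 6, 6 left
bin 11: place 7, 5 left
bin 11: place 1, 4 left
bin 11: place 3, 1 left
Final bins: [3,6] [5,4] [10] [6] [10] [9] [10] [7] [8] [6] [7,1,3].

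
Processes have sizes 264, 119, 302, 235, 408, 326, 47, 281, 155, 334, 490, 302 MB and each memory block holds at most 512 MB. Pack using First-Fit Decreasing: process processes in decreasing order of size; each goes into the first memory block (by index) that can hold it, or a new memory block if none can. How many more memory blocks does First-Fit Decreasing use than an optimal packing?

First-Fit Decreasing: [490] [408,47] [334,155] [326,119] [302] [302] [281] [264,235] → 8 memory blocks.
8 processes exceed 256 MB (half the capacity), and no two of those can share a memory block, so at least 8 memory blocks are needed.
So 8 is already optimal.

0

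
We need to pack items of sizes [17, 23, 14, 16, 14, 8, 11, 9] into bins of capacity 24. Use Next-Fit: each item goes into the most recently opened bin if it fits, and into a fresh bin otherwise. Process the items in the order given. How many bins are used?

6 bins

17 → bin 1 (remaining 7)
23 → bin 2 (remaining 1)
14 → bin 3 (remaining 10)
16 → bin 4 (remaining 8)
14 → bin 5 (remaining 10)
8 → bin 5 (remaining 2)
11 → bin 6 (remaining 13)
9 → bin 6 (remaining 4)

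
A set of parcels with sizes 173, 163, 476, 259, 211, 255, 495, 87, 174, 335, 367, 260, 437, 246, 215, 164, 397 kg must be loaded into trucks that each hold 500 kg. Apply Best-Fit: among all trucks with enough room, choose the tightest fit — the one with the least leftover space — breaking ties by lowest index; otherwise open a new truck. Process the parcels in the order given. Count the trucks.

Put 173 kg in truck 1; 327 kg remain.
Put 163 kg in truck 1; 164 kg remain.
Put 476 kg in truck 2; 24 kg remain.
Put 259 kg in truck 3; 241 kg remain.
Put 211 kg in truck 3; 30 kg remain.
Put 255 kg in truck 4; 245 kg remain.
Put 495 kg in truck 5; 5 kg remain.
Put 87 kg in truck 1; 77 kg remain.
Put 174 kg in truck 4; 71 kg remain.
Put 335 kg in truck 6; 165 kg remain.
Put 367 kg in truck 7; 133 kg remain.
Put 260 kg in truck 8; 240 kg remain.
Put 437 kg in truck 9; 63 kg remain.
Put 246 kg in truck 10; 254 kg remain.
Put 215 kg in truck 8; 25 kg remain.
Put 164 kg in truck 6; 1 kg remain.
Put 397 kg in truck 11; 103 kg remain.

11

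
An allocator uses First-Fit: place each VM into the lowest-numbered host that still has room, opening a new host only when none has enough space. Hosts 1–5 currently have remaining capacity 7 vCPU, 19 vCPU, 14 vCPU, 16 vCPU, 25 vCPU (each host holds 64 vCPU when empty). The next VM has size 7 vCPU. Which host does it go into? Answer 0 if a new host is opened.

1

Hosts with room: host 1 (7 vCPU), host 2 (19 vCPU), host 3 (14 vCPU), host 4 (16 vCPU), host 5 (25 vCPU).
The first with room is host 1.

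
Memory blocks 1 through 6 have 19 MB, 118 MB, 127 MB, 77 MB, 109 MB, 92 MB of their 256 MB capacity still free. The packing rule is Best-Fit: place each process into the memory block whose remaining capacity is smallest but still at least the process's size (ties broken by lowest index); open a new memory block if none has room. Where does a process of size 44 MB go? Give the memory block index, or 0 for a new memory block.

Memory blocks with room: memory block 2 (118 MB), memory block 3 (127 MB), memory block 4 (77 MB), memory block 5 (109 MB), memory block 6 (92 MB).
Tightest fit is memory block 4 with 77 MB free.

4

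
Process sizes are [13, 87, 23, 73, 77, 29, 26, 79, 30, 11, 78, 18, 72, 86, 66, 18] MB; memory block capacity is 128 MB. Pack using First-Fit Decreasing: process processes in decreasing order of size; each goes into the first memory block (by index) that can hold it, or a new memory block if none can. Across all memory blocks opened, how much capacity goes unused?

Sorted descending: 87, 86, 79, 78, 77, 73, 72, 66, 30, 29, 26, 23, 18, 18, 13, 11.
memory block 1: place 87 MB, 41 MB left
memory block 2: place 86 MB, 42 MB left
memory block 3: place 79 MB, 49 MB left
memory block 4: place 78 MB, 50 MB left
memory block 5: place 77 MB, 51 MB left
memory block 6: place 73 MB, 55 MB left
memory block 7: place 72 MB, 56 MB left
memory block 8: place 66 MB, 62 MB left
memory block 1: place 30 MB, 11 MB left
memory block 2: place 29 MB, 13 MB left
memory block 3: place 26 MB, 23 MB left
memory block 3: place 23 MB, 0 MB left
memory block 4: place 18 MB, 32 MB left
memory block 4: place 18 MB, 14 MB left
memory block 2: place 13 MB, 0 MB left
memory block 1: place 11 MB, 0 MB left
8 memory blocks × 128 MB = 1024 MB; used 786 MB; unused 238 MB.

238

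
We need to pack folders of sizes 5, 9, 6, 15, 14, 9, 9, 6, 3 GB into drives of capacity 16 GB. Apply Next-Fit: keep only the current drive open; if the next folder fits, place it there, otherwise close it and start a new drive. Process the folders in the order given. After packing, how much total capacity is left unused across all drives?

36

Put 5 GB in drive 1; 11 GB remain.
Put 9 GB in drive 1; 2 GB remain.
Put 6 GB in drive 2; 10 GB remain.
Put 15 GB in drive 3; 1 GB remain.
Put 14 GB in drive 4; 2 GB remain.
Put 9 GB in drive 5; 7 GB remain.
Put 9 GB in drive 6; 7 GB remain.
Put 6 GB in drive 6; 1 GB remain.
Put 3 GB in drive 7; 13 GB remain.
7 drives × 16 GB = 112 GB; used 76 GB; unused 36 GB.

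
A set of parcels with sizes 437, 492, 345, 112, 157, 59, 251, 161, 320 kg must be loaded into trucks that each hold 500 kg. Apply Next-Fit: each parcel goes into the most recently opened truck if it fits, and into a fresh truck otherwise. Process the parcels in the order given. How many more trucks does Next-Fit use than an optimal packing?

Next-Fit: [437] [492] [345,112] [157,59,251] [161,320] → 5 trucks.
Total size 2334 kg; any packing needs at least ⌈2334/500⌉ = 5 trucks.
So 5 is already optimal.

0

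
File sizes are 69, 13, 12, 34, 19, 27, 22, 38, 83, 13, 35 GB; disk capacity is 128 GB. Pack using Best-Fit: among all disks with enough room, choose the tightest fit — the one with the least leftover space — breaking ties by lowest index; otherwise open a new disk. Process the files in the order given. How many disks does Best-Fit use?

69 GB → disk 1 (remaining 59 GB)
13 GB → disk 1 (remaining 46 GB)
12 GB → disk 1 (remaining 34 GB)
34 GB → disk 1 (remaining 0 GB)
19 GB → disk 2 (remaining 109 GB)
27 GB → disk 2 (remaining 82 GB)
22 GB → disk 2 (remaining 60 GB)
38 GB → disk 2 (remaining 22 GB)
83 GB → disk 3 (remaining 45 GB)
13 GB → disk 2 (remaining 9 GB)
35 GB → disk 3 (remaining 10 GB)
Final disks: [69,13,12,34] [19,27,22,38,13] [83,35].

3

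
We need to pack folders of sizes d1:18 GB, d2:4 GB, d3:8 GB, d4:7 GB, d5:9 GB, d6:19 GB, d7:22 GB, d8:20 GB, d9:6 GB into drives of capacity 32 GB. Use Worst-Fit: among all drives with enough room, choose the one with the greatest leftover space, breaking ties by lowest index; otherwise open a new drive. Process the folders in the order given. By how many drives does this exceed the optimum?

1

Worst-Fit: [18,4,8] [7,9,6] [19] [22] [20] → 5 drives.
Total size 113 GB; any packing needs at least ⌈113/32⌉ = 4 drives.
An optimal packing achieves that bound: [22,9] [20,8,4] [19,7,6] [18] → 4 drives.
Excess: 5 − 4 = 1.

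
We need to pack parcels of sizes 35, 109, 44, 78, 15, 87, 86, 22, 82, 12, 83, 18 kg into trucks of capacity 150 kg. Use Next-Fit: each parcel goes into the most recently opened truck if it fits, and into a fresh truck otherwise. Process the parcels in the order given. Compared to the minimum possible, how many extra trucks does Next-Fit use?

0

Next-Fit: [35,109] [44,78,15] [87] [86,22] [82,12] [83,18] → 6 trucks.
6 parcels exceed 75 kg (half the capacity), and no two of those can share a truck, so at least 6 trucks are needed.
So 6 is already optimal.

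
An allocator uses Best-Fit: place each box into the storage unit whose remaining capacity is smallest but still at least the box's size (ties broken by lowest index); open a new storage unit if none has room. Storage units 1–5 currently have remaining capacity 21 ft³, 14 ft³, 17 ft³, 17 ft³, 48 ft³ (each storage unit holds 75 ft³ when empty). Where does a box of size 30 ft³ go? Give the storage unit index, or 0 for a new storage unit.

5

Storage units with room: storage unit 5 (48 ft³).
Tightest fit is storage unit 5 with 48 ft³ free.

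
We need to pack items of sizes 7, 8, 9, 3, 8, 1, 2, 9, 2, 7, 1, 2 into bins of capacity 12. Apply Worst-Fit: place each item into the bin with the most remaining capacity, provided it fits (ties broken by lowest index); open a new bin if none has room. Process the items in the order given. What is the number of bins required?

bin 1: place 7, 5 left
bin 2: place 8, 4 left
bin 3: place 9, 3 left
bin 1: place 3, 2 left
bin 4: place 8, 4 left
bin 2: place 1, 3 left
bin 4: place 2, 2 left
bin 5: place 9, 3 left
bin 2: place 2, 1 left
bin 6: place 7, 5 left
bin 6: place 1, 4 left
bin 6: place 2, 2 left

6 bins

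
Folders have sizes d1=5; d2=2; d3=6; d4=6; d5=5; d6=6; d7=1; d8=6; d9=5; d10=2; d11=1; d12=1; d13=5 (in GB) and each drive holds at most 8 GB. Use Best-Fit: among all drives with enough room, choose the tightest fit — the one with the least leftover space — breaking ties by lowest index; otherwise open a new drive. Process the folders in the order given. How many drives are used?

d1 (5 GB) → drive 1 (remaining 3 GB)
d2 (2 GB) → drive 1 (remaining 1 GB)
d3 (6 GB) → drive 2 (remaining 2 GB)
d4 (6 GB) → drive 3 (remaining 2 GB)
d5 (5 GB) → drive 4 (remaining 3 GB)
d6 (6 GB) → drive 5 (remaining 2 GB)
d7 (1 GB) → drive 1 (remaining 0 GB)
d8 (6 GB) → drive 6 (remaining 2 GB)
d9 (5 GB) → drive 7 (remaining 3 GB)
d10 (2 GB) → drive 2 (remaining 0 GB)
d11 (1 GB) → drive 3 (remaining 1 GB)
d12 (1 GB) → drive 3 (remaining 0 GB)
d13 (5 GB) → drive 8 (remaining 3 GB)

8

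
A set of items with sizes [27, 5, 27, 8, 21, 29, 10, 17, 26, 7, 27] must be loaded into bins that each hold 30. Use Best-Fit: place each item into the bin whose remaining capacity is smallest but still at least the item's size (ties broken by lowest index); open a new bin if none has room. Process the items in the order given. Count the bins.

Put 27 in bin 1; 3 remain.
Put 5 in bin 2; 25 remain.
Put 27 in bin 3; 3 remain.
Put 8 in bin 2; 17 remain.
Put 21 in bin 4; 9 remain.
Put 29 in bin 5; 1 remain.
Put 10 in bin 2; 7 remain.
Put 17 in bin 6; 13 remain.
Put 26 in bin 7; 4 remain.
Put 7 in bin 2; 0 remain.
Put 27 in bin 8; 3 remain.
Final bins: [27] [5,8,10,7] [27] [21] [29] [17] [26] [27].

8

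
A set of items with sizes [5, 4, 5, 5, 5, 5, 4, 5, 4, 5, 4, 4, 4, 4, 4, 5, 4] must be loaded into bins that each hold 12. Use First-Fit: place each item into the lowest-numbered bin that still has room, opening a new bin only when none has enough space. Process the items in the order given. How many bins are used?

8

Put 5 in bin 1; 7 remain.
Put 4 in bin 1; 3 remain.
Put 5 in bin 2; 7 remain.
Put 5 in bin 2; 2 remain.
Put 5 in bin 3; 7 remain.
Put 5 in bin 3; 2 remain.
Put 4 in bin 4; 8 remain.
Put 5 in bin 4; 3 remain.
Put 4 in bin 5; 8 remain.
Put 5 in bin 5; 3 remain.
Put 4 in bin 6; 8 remain.
Put 4 in bin 6; 4 remain.
Put 4 in bin 6; 0 remain.
Put 4 in bin 7; 8 remain.
Put 4 in bin 7; 4 remain.
Put 5 in bin 8; 7 remain.
Put 4 in bin 7; 0 remain.
Final bins: [5,4] [5,5] [5,5] [4,5] [4,5] [4,4,4] [4,4,4] [5].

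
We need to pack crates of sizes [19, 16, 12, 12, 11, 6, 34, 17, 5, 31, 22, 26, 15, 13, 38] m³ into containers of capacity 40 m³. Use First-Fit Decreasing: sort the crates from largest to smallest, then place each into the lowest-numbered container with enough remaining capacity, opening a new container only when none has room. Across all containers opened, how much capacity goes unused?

43

Sorted descending: 38, 34, 31, 26, 22, 19, 17, 16, 15, 13, 12, 12, 11, 6, 5.
container 1: place 38 m³, 2 m³ left
container 2: place 34 m³, 6 m³ left
container 3: place 31 m³, 9 m³ left
container 4: place 26 m³, 14 m³ left
container 5: place 22 m³, 18 m³ left
container 6: place 19 m³, 21 m³ left
container 5: place 17 m³, 1 m³ left
container 6: place 16 m³, 5 m³ left
container 7: place 15 m³, 25 m³ left
container 4: place 13 m³, 1 m³ left
container 7: place 12 m³, 13 m³ left
container 7: place 12 m³, 1 m³ left
container 8: place 11 m³, 29 m³ left
container 2: place 6 m³, 0 m³ left
container 3: place 5 m³, 4 m³ left
8 containers × 40 m³ = 320 m³; used 277 m³; unused 43 m³.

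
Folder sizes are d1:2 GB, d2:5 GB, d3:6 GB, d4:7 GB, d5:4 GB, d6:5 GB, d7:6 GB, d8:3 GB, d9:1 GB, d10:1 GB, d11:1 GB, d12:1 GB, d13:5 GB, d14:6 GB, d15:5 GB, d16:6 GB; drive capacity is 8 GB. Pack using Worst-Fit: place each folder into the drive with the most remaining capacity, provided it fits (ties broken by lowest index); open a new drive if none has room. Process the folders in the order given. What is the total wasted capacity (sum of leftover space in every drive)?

drive 1: place d1 (2 GB), 6 GB left
drive 1: place d2 (5 GB), 1 GB left
drive 2: place d3 (6 GB), 2 GB left
drive 3: place d4 (7 GB), 1 GB left
drive 4: place d5 (4 GB), 4 GB left
drive 5: place d6 (5 GB), 3 GB left
drive 6: place d7 (6 GB), 2 GB left
drive 4: place d8 (3 GB), 1 GB left
drive 5: place d9 (1 GB), 2 GB left
drive 2: place d10 (1 GB), 1 GB left
drive 5: place d11 (1 GB), 1 GB left
drive 6: place d12 (1 GB), 1 GB left
drive 7: place d13 (5 GB), 3 GB left
drive 8: place d14 (6 GB), 2 GB left
drive 9: place d15 (5 GB), 3 GB left
drive 10: place d16 (6 GB), 2 GB left
10 drives × 8 GB = 80 GB; used 64 GB; unused 16 GB.

16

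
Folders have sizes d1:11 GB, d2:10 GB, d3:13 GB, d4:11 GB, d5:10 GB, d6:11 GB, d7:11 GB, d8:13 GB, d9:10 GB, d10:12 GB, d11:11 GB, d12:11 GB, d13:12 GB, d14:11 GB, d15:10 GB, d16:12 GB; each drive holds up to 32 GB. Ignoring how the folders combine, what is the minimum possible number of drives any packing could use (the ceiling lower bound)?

Total size = 11 + 10 + 13 + 11 + 10 + 11 + 11 + 13 + 10 + 12 + 11 + 11 + 12 + 11 + 10 + 12 = 179 GB.
⌈179 / 32⌉ = 6.

6 drives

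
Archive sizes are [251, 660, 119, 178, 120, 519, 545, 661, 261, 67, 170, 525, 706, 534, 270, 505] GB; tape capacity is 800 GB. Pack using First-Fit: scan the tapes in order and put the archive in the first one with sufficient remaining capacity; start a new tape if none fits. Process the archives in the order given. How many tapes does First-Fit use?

9

tape 1: place 251 GB, 549 GB left
tape 2: place 660 GB, 140 GB left
tape 1: place 119 GB, 430 GB left
tape 1: place 178 GB, 252 GB left
tape 1: place 120 GB, 132 GB left
tape 3: place 519 GB, 281 GB left
tape 4: place 545 GB, 255 GB left
tape 5: place 661 GB, 139 GB left
tape 3: place 261 GB, 20 GB left
tape 1: place 67 GB, 65 GB left
tape 4: place 170 GB, 85 GB left
tape 6: place 525 GB, 275 GB left
tape 7: place 706 GB, 94 GB left
tape 8: place 534 GB, 266 GB left
tape 6: place 270 GB, 5 GB left
tape 9: place 505 GB, 295 GB left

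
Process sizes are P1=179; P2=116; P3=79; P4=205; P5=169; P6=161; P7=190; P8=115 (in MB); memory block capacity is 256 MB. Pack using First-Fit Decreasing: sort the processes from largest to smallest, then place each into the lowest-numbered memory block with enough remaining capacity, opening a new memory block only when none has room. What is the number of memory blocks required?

Sorted descending: 205, 190, 179, 169, 161, 116, 115, 79.
Put 205 MB in memory block 1; 51 MB remain.
Put 190 MB in memory block 2; 66 MB remain.
Put 179 MB in memory block 3; 77 MB remain.
Put 169 MB in memory block 4; 87 MB remain.
Put 161 MB in memory block 5; 95 MB remain.
Put 116 MB in memory block 6; 140 MB remain.
Put 115 MB in memory block 6; 25 MB remain.
Put 79 MB in memory block 4; 8 MB remain.

6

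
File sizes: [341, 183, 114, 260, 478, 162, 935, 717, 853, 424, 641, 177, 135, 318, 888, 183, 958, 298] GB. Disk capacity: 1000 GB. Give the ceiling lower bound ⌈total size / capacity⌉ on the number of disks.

9

Total size = 341 + 183 + 114 + 260 + 478 + 162 + 935 + 717 + 853 + 424 + 641 + 177 + 135 + 318 + 888 + 183 + 958 + 298 = 8065 GB.
⌈8065 / 1000⌉ = 9.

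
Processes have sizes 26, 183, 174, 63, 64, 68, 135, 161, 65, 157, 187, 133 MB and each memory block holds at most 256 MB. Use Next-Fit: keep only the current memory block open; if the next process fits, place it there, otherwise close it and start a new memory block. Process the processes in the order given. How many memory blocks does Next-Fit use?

8

26 MB → memory block 1 (remaining 230 MB)
183 MB → memory block 1 (remaining 47 MB)
174 MB → memory block 2 (remaining 82 MB)
63 MB → memory block 2 (remaining 19 MB)
64 MB → memory block 3 (remaining 192 MB)
68 MB → memory block 3 (remaining 124 MB)
135 MB → memory block 4 (remaining 121 MB)
161 MB → memory block 5 (remaining 95 MB)
65 MB → memory block 5 (remaining 30 MB)
157 MB → memory block 6 (remaining 99 MB)
187 MB → memory block 7 (remaining 69 MB)
133 MB → memory block 8 (remaining 123 MB)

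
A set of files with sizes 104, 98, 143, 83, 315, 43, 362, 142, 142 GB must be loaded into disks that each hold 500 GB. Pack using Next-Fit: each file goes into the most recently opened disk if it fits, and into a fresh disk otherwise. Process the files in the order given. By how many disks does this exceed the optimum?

1

Next-Fit: [104,98,143,83] [315,43] [362] [142,142] → 4 disks.
Total size 1432 GB; any packing needs at least ⌈1432/500⌉ = 3 disks.
An optimal packing achieves that bound: [362,83,43] [315,143] [142,142,104,98] → 3 disks.
Excess: 4 − 3 = 1.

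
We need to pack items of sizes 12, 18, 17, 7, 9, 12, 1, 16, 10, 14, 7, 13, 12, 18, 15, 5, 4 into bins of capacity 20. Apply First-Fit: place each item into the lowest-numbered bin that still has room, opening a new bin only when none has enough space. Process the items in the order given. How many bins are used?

11 bins

bin 1: place 12, 8 left
bin 2: place 18, 2 left
bin 3: place 17, 3 left
bin 1: place 7, 1 left
bin 4: place 9, 11 left
bin 5: place 12, 8 left
bin 1: place 1, 0 left
bin 6: place 16, 4 left
bin 4: place 10, 1 left
bin 7: place 14, 6 left
bin 5: place 7, 1 left
bin 8: place 13, 7 left
bin 9: place 12, 8 left
bin 10: place 18, 2 left
bin 11: place 15, 5 left
bin 7: place 5, 1 left
bin 6: place 4, 0 left
Final bins: [12,7,1] [18] [17] [9,10] [12,7] [16,4] [14,5] [13] [12] [18] [15].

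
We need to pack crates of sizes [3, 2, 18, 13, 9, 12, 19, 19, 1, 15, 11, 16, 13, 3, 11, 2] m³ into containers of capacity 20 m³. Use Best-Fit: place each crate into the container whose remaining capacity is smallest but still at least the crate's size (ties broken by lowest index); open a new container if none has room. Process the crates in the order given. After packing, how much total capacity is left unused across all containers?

33

Put 3 m³ in container 1; 17 m³ remain.
Put 2 m³ in container 1; 15 m³ remain.
Put 18 m³ in container 2; 2 m³ remain.
Put 13 m³ in container 1; 2 m³ remain.
Put 9 m³ in container 3; 11 m³ remain.
Put 12 m³ in container 4; 8 m³ remain.
Put 19 m³ in container 5; 1 m³ remain.
Put 19 m³ in container 6; 1 m³ remain.
Put 1 m³ in container 5; 0 m³ remain.
Put 15 m³ in container 7; 5 m³ remain.
Put 11 m³ in container 3; 0 m³ remain.
Put 16 m³ in container 8; 4 m³ remain.
Put 13 m³ in container 9; 7 m³ remain.
Put 3 m³ in container 8; 1 m³ remain.
Put 11 m³ in container 10; 9 m³ remain.
Put 2 m³ in container 1; 0 m³ remain.
10 containers × 20 m³ = 200 m³; used 167 m³; unused 33 m³.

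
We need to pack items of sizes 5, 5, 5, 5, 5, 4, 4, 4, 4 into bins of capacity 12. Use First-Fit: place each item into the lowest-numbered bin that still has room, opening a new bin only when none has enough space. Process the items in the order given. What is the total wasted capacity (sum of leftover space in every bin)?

7

5 → bin 1 (remaining 7)
5 → bin 1 (remaining 2)
5 → bin 2 (remaining 7)
5 → bin 2 (remaining 2)
5 → bin 3 (remaining 7)
4 → bin 3 (remaining 3)
4 → bin 4 (remaining 8)
4 → bin 4 (remaining 4)
4 → bin 4 (remaining 0)
4 bins × 12 = 48; used 41; unused 7.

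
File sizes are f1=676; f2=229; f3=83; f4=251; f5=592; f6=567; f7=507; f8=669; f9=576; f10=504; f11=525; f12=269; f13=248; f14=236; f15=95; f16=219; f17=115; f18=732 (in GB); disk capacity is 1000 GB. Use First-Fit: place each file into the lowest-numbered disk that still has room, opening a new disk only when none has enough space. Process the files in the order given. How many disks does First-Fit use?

9

f1 (676 GB) → disk 1 (remaining 324 GB)
f2 (229 GB) → disk 1 (remaining 95 GB)
f3 (83 GB) → disk 1 (remaining 12 GB)
f4 (251 GB) → disk 2 (remaining 749 GB)
f5 (592 GB) → disk 2 (remaining 157 GB)
f6 (567 GB) → disk 3 (remaining 433 GB)
f7 (507 GB) → disk 4 (remaining 493 GB)
f8 (669 GB) → disk 5 (remaining 331 GB)
f9 (576 GB) → disk 6 (remaining 424 GB)
f10 (504 GB) → disk 7 (remaining 496 GB)
f11 (525 GB) → disk 8 (remaining 475 GB)
f12 (269 GB) → disk 3 (remaining 164 GB)
f13 (248 GB) → disk 4 (remaining 245 GB)
f14 (236 GB) → disk 4 (remaining 9 GB)
f15 (95 GB) → disk 2 (remaining 62 GB)
f16 (219 GB) → disk 5 (remaining 112 GB)
f17 (115 GB) → disk 3 (remaining 49 GB)
f18 (732 GB) → disk 9 (remaining 268 GB)
Final disks: [676,229,83] [251,592,95] [567,269,115] [507,248,236] [669,219] [576] [504] [525] [732].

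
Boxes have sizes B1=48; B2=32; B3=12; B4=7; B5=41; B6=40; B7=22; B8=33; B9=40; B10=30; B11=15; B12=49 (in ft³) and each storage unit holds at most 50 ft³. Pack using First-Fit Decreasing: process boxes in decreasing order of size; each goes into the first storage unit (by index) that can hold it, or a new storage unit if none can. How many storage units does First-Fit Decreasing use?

Sorted descending: 49, 48, 41, 40, 40, 33, 32, 30, 22, 15, 12, 7.
49 ft³ → storage unit 1 (remaining 1 ft³)
48 ft³ → storage unit 2 (remaining 2 ft³)
41 ft³ → storage unit 3 (remaining 9 ft³)
40 ft³ → storage unit 4 (remaining 10 ft³)
40 ft³ → storage unit 5 (remaining 10 ft³)
33 ft³ → storage unit 6 (remaining 17 ft³)
32 ft³ → storage unit 7 (remaining 18 ft³)
30 ft³ → storage unit 8 (remaining 20 ft³)
22 ft³ → storage unit 9 (remaining 28 ft³)
15 ft³ → storage unit 6 (remaining 2 ft³)
12 ft³ → storage unit 7 (remaining 6 ft³)
7 ft³ → storage unit 3 (remaining 2 ft³)

9 storage units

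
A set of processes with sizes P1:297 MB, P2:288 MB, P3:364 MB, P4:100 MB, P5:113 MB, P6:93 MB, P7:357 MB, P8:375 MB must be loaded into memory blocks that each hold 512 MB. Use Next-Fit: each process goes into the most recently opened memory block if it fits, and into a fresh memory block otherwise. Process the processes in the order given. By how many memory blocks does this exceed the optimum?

Next-Fit: [297] [288] [364,100] [113,93] [357] [375] → 6 memory blocks.
5 processes exceed 256 MB (half the capacity), and no two of those can share a memory block, so at least 5 memory blocks are needed.
An optimal packing achieves that bound: [375,113] [364,100] [357,93] [297] [288] → 5 memory blocks.
Excess: 6 − 5 = 1.

1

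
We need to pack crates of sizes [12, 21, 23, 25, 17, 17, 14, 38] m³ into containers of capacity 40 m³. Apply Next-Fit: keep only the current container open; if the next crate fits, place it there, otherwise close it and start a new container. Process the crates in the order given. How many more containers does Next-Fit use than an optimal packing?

Next-Fit: [12,21] [23] [25] [17,17] [14] [38] → 6 containers.
Total size 167 m³; any packing needs at least ⌈167/40⌉ = 5 containers.
An optimal packing achieves that bound: [38] [25,14] [23,17] [21,17] [12] → 5 containers.
Excess: 6 − 5 = 1.

1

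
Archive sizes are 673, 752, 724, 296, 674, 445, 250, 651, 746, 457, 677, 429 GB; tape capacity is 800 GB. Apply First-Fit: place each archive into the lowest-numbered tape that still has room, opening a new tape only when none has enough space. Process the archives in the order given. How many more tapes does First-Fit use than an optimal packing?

First-Fit: [673] [752] [724] [296,445] [674] [250,457] [651] [746] [677] [429] → 10 tapes.
10 archives exceed 400 GB (half the capacity), and no two of those can share a tape, so at least 10 tapes are needed.
So 10 is already optimal.

0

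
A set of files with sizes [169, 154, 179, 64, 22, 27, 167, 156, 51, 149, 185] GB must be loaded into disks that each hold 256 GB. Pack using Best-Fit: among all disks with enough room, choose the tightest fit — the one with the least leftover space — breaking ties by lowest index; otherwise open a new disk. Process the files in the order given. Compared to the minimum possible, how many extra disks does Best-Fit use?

0

Best-Fit: [169,22,27] [154] [179,64] [167,51] [156] [149] [185] → 7 disks.
7 files exceed 128 GB (half the capacity), and no two of those can share a disk, so at least 7 disks are needed.
So 7 is already optimal.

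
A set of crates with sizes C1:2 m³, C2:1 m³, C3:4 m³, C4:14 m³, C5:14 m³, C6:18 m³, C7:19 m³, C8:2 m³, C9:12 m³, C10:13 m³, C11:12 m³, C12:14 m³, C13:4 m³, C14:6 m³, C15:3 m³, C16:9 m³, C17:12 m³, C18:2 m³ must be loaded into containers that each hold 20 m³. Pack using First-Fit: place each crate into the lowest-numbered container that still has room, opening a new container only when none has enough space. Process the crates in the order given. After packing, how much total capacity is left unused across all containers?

59

container 1: place C1 (2 m³), 18 m³ left
container 1: place C2 (1 m³), 17 m³ left
container 1: place C3 (4 m³), 13 m³ left
container 2: place C4 (14 m³), 6 m³ left
container 3: place C5 (14 m³), 6 m³ left
container 4: place C6 (18 m³), 2 m³ left
container 5: place C7 (19 m³), 1 m³ left
container 1: place C8 (2 m³), 11 m³ left
container 6: place C9 (12 m³), 8 m³ left
container 7: place C10 (13 m³), 7 m³ left
container 8: place C11 (12 m³), 8 m³ left
container 9: place C12 (14 m³), 6 m³ left
container 1: place C13 (4 m³), 7 m³ left
container 1: place C14 (6 m³), 1 m³ left
container 2: place C15 (3 m³), 3 m³ left
container 10: place C16 (9 m³), 11 m³ left
container 11: place C17 (12 m³), 8 m³ left
container 2: place C18 (2 m³), 1 m³ left
11 containers × 20 m³ = 220 m³; used 161 m³; unused 59 m³.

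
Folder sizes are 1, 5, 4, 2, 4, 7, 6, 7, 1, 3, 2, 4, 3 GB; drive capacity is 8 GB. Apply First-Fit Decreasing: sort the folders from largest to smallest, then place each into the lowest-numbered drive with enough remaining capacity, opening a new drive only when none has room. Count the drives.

Sorted descending: 7, 7, 6, 5, 4, 4, 4, 3, 3, 2, 2, 1, 1.
drive 1: place 7 GB, 1 GB left
drive 2: place 7 GB, 1 GB left
drive 3: place 6 GB, 2 GB left
drive 4: place 5 GB, 3 GB left
drive 5: place 4 GB, 4 GB left
drive 5: place 4 GB, 0 GB left
drive 6: place 4 GB, 4 GB left
drive 4: place 3 GB, 0 GB left
drive 6: place 3 GB, 1 GB left
drive 3: place 2 GB, 0 GB left
drive 7: place 2 GB, 6 GB left
drive 1: place 1 GB, 0 GB left
drive 2: place 1 GB, 0 GB left

7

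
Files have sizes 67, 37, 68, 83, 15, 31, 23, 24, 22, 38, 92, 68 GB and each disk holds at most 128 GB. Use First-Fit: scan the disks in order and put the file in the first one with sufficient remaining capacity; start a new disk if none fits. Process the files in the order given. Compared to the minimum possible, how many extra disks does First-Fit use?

First-Fit: [67,37,15] [68,31,23] [83,24] [22,38,68] [92] → 5 disks.
Total size 568 GB; any packing needs at least ⌈568/128⌉ = 5 disks.
So 5 is already optimal.

0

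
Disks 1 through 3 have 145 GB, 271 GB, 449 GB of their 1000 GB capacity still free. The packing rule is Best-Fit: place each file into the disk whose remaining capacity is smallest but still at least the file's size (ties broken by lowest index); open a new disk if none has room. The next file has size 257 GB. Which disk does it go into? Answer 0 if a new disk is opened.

Disks with room: disk 2 (271 GB), disk 3 (449 GB).
Tightest fit is disk 2 with 271 GB free.

2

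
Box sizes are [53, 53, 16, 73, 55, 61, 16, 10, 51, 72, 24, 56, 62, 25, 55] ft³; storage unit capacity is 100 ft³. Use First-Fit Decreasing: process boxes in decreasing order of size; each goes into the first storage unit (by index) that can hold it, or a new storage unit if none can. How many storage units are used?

10 storage units

Sorted descending: 73, 72, 62, 61, 56, 55, 55, 53, 53, 51, 25, 24, 16, 16, 10.
storage unit 1: place 73 ft³, 27 ft³ left
storage unit 2: place 72 ft³, 28 ft³ left
storage unit 3: place 62 ft³, 38 ft³ left
storage unit 4: place 61 ft³, 39 ft³ left
storage unit 5: place 56 ft³, 44 ft³ left
storage unit 6: place 55 ft³, 45 ft³ left
storage unit 7: place 55 ft³, 45 ft³ left
storage unit 8: place 53 ft³, 47 ft³ left
storage unit 9: place 53 ft³, 47 ft³ left
storage unit 10: place 51 ft³, 49 ft³ left
storage unit 1: place 25 ft³, 2 ft³ left
storage unit 2: place 24 ft³, 4 ft³ left
storage unit 3: place 16 ft³, 22 ft³ left
storage unit 3: place 16 ft³, 6 ft³ left
storage unit 4: place 10 ft³, 29 ft³ left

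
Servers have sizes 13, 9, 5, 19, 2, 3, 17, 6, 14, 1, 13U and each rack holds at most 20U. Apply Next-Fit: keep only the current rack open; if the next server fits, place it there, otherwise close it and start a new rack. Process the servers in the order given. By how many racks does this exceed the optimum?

Next-Fit: [13] [9,5] [19] [2,3] [17] [6,14] [1,13] → 7 racks.
Total size 102U; any packing needs at least ⌈102/20⌉ = 6 racks.
An optimal packing achieves that bound: [19,1] [17,3] [14,6] [13,5,2] [13] [9] → 6 racks.
Excess: 7 − 6 = 1.

1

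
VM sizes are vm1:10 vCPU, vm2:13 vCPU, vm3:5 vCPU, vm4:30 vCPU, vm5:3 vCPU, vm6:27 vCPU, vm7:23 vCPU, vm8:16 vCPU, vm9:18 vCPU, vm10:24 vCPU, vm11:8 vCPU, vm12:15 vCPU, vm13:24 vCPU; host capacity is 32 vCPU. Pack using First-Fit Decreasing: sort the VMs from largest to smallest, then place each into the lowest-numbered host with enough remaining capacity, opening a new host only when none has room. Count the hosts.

Sorted descending: 30, 27, 24, 24, 23, 18, 16, 15, 13, 10, 8, 5, 3.
Put 30 vCPU in host 1; 2 vCPU remain.
Put 27 vCPU in host 2; 5 vCPU remain.
Put 24 vCPU in host 3; 8 vCPU remain.
Put 24 vCPU in host 4; 8 vCPU remain.
Put 23 vCPU in host 5; 9 vCPU remain.
Put 18 vCPU in host 6; 14 vCPU remain.
Put 16 vCPU in host 7; 16 vCPU remain.
Put 15 vCPU in host 7; 1 vCPU remain.
Put 13 vCPU in host 6; 1 vCPU remain.
Put 10 vCPU in host 8; 22 vCPU remain.
Put 8 vCPU in host 3; 0 vCPU remain.
Put 5 vCPU in host 2; 0 vCPU remain.
Put 3 vCPU in host 4; 5 vCPU remain.

8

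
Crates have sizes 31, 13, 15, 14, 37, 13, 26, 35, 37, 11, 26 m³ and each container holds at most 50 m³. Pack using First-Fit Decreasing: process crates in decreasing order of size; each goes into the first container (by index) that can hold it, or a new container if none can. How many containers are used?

Sorted descending: 37, 37, 35, 31, 26, 26, 15, 14, 13, 13, 11.
Put 37 m³ in container 1; 13 m³ remain.
Put 37 m³ in container 2; 13 m³ remain.
Put 35 m³ in container 3; 15 m³ remain.
Put 31 m³ in container 4; 19 m³ remain.
Put 26 m³ in container 5; 24 m³ remain.
Put 26 m³ in container 6; 24 m³ remain.
Put 15 m³ in container 3; 0 m³ remain.
Put 14 m³ in container 4; 5 m³ remain.
Put 13 m³ in container 1; 0 m³ remain.
Put 13 m³ in container 2; 0 m³ remain.
Put 11 m³ in container 5; 13 m³ remain.
Final containers: [37,13] [37,13] [35,15] [31,14] [26,11] [26].

6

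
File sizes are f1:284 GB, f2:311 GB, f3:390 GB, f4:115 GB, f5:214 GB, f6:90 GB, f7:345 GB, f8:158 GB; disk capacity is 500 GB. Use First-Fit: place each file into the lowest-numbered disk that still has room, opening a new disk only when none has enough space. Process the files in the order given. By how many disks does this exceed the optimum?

1

First-Fit: [284,115,90] [311,158] [390] [214] [345] → 5 disks.
Total size 1907 GB; any packing needs at least ⌈1907/500⌉ = 4 disks.
An optimal packing achieves that bound: [390,90] [345,115] [311,158] [284,214] → 4 disks.
Excess: 5 − 4 = 1.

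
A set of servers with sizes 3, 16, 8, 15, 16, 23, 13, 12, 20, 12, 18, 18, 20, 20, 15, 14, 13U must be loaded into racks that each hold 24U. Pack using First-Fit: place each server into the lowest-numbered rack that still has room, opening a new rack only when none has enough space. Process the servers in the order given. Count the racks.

14 racks

3U → rack 1 (remaining 21U)
16U → rack 1 (remaining 5U)
8U → rack 2 (remaining 16U)
15U → rack 2 (remaining 1U)
16U → rack 3 (remaining 8U)
23U → rack 4 (remaining 1U)
13U → rack 5 (remaining 11U)
12U → rack 6 (remaining 12U)
20U → rack 7 (remaining 4U)
12U → rack 6 (remaining 0U)
18U → rack 8 (remaining 6U)
18U → rack 9 (remaining 6U)
20U → rack 10 (remaining 4U)
20U → rack 11 (remaining 4U)
15U → rack 12 (remaining 9U)
14U → rack 13 (remaining 10U)
13U → rack 14 (remaining 11U)
Final racks: [3,16] [8,15] [16] [23] [13] [12,12] [20] [18] [18] [20] [20] [15] [14] [13].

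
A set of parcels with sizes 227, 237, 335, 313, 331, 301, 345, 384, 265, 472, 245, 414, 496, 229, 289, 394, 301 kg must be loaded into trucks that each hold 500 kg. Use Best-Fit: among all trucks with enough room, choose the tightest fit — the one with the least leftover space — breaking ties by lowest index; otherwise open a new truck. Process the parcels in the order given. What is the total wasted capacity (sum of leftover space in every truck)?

Put 227 kg in truck 1; 273 kg remain.
Put 237 kg in truck 1; 36 kg remain.
Put 335 kg in truck 2; 165 kg remain.
Put 313 kg in truck 3; 187 kg remain.
Put 331 kg in truck 4; 169 kg remain.
Put 301 kg in truck 5; 199 kg remain.
Put 345 kg in truck 6; 155 kg remain.
Put 384 kg in truck 7; 116 kg remain.
Put 265 kg in truck 8; 235 kg remain.
Put 472 kg in truck 9; 28 kg remain.
Put 245 kg in truck 10; 255 kg remain.
Put 414 kg in truck 11; 86 kg remain.
Put 496 kg in truck 12; 4 kg remain.
Put 229 kg in truck 8; 6 kg remain.
Put 289 kg in truck 13; 211 kg remain.
Put 394 kg in truck 14; 106 kg remain.
Put 301 kg in truck 15; 199 kg remain.
15 trucks × 500 kg = 7500 kg; used 5578 kg; unused 1922 kg.

1922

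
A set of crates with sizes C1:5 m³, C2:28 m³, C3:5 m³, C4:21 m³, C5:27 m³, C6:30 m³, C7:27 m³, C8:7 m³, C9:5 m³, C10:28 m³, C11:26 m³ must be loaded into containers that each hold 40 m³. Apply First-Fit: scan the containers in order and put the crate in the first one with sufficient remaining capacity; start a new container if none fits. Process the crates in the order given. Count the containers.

C1 (5 m³) → container 1 (remaining 35 m³)
C2 (28 m³) → container 1 (remaining 7 m³)
C3 (5 m³) → container 1 (remaining 2 m³)
C4 (21 m³) → container 2 (remaining 19 m³)
C5 (27 m³) → container 3 (remaining 13 m³)
C6 (30 m³) → container 4 (remaining 10 m³)
C7 (27 m³) → container 5 (remaining 13 m³)
C8 (7 m³) → container 2 (remaining 12 m³)
C9 (5 m³) → container 2 (remaining 7 m³)
C10 (28 m³) → container 6 (remaining 12 m³)
C11 (26 m³) → container 7 (remaining 14 m³)
Final containers: [5,28,5] [21,7,5] [27] [30] [27] [28] [26].

7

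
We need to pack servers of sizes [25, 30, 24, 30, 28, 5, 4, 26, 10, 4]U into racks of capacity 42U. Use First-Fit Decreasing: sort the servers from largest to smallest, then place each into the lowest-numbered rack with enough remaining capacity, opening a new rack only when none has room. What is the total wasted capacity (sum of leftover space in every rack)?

66

Sorted descending: 30, 30, 28, 26, 25, 24, 10, 5, 4, 4.
rack 1: place 30U, 12U left
rack 2: place 30U, 12U left
rack 3: place 28U, 14U left
rack 4: place 26U, 16U left
rack 5: place 25U, 17U left
rack 6: place 24U, 18U left
rack 1: place 10U, 2U left
rack 2: place 5U, 7U left
rack 2: place 4U, 3U left
rack 3: place 4U, 10U left
6 racks × 42U = 252U; used 186U; unused 66U.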